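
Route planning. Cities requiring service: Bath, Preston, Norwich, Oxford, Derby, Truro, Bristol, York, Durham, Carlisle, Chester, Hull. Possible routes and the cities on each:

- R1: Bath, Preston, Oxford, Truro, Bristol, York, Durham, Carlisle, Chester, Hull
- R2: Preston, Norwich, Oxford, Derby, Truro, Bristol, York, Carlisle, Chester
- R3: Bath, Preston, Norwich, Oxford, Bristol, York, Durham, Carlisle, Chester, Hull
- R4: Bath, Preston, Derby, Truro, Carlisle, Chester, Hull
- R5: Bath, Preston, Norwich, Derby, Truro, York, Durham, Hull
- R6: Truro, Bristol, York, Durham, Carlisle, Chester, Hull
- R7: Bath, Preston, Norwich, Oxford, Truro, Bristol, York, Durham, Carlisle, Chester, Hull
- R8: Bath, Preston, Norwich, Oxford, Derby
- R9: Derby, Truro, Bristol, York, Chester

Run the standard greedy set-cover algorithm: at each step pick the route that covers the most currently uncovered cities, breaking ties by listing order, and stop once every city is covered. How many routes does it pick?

Pick 1: R7 covers 11 new cities (Bath, Preston, Norwich, Oxford, Truro, Bristol, York, Durham, Carlisle, Chester, Hull).
Pick 2: R2 covers 1 new cities (Derby).
Greedy uses 2 routes.

2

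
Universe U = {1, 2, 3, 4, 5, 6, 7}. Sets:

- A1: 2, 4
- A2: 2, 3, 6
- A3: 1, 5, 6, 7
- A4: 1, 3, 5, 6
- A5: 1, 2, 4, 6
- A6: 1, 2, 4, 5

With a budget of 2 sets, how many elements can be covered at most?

Choosing A1, A3 covers {1, 2, 4, 5, 6, 7} — 6 elements.
No choice of 2 sets does better; here 3 is left uncovered.

6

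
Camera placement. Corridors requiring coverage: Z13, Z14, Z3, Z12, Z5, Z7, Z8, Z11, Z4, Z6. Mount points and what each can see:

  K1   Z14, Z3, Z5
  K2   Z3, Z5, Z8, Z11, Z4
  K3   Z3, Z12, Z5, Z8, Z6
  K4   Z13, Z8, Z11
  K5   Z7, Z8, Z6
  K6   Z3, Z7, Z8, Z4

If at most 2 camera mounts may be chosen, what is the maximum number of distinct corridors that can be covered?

7

Choosing K2, K3 covers {Z3, Z12, Z5, Z8, Z11, Z4, Z6} — 7 corridors.
No choice of 2 camera mounts does better; here Z13, Z14, Z7 are left uncovered.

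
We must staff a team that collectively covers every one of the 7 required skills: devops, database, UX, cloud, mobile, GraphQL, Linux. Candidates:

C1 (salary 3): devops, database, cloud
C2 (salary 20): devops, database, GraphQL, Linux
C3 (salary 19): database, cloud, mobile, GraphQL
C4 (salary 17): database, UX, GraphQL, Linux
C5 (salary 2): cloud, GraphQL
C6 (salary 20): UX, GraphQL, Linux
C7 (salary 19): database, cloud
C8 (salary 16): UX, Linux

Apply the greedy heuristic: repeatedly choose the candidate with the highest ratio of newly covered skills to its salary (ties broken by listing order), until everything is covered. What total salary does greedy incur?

Pick 1: C1 adds 3 new (devops, database, cloud) at salary 3 (ratio 3/3).
Pick 2: C5 adds 1 new (GraphQL) at salary 2 (ratio 1/2).
Pick 3: C8 adds 2 new (UX, Linux) at salary 16 (ratio 2/16).
Pick 4: C3 adds 1 new (mobile) at salary 19 (ratio 1/19).
Greedy total salary: 3 + 2 + 16 + 19 = 40. (The true optimum is 38, so greedy overshoots here.)

40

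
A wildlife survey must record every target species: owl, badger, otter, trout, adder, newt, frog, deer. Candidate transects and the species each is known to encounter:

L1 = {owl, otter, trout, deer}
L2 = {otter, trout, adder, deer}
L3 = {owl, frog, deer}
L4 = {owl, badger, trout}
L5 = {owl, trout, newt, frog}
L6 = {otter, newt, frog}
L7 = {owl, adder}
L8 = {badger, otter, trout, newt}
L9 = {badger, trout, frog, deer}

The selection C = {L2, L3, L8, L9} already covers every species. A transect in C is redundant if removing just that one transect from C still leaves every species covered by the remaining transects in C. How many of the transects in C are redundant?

1

Drop L2: adder uncovered — not redundant.
Drop L3: owl uncovered — not redundant.
Drop L8: newt uncovered — not redundant.
Drop L9: the rest still cover every species — redundant.
1 redundant: L9.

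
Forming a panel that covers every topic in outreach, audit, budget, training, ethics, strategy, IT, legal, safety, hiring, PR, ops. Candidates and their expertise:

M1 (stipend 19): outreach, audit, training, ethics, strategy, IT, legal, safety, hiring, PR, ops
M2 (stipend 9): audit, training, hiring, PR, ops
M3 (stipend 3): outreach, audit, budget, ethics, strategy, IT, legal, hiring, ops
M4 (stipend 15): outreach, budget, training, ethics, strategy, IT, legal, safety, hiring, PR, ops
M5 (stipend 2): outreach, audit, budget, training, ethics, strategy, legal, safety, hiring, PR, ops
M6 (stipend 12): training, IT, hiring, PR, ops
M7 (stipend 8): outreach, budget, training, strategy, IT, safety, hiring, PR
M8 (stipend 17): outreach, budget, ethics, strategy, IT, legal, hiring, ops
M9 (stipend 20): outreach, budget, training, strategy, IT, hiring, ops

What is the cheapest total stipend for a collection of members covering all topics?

5

M3, M5 cover every topic at stipend 3 + 2 = 5.
Any cover uses at least 2 members; among all covering selections none totals below 5.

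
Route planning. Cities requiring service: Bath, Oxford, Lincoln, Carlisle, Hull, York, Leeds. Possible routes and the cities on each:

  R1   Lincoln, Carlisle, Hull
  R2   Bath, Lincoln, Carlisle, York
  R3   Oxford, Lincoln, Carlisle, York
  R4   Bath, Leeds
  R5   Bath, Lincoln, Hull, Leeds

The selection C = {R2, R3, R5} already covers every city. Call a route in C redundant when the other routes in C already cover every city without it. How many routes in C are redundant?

Drop R2: the rest still cover every city — redundant.
Drop R3: Oxford uncovered — not redundant.
Drop R5: Hull, Leeds uncovered — not redundant.
1 redundant: R2.

1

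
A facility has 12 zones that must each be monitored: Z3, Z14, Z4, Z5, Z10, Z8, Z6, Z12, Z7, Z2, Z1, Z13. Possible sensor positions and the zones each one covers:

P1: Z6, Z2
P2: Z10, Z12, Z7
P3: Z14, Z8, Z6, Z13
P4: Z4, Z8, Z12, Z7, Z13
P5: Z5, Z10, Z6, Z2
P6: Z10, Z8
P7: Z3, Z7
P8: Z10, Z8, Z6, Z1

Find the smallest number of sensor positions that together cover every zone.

5

P3, P4, P5, P7, P8 together cover {Z3, Z14, Z4, Z5, Z10, Z8, Z6, Z12, Z7, Z2, Z1, Z13} — every zone.
No 4 of the 8 sensor positions cover everything (all 70 size-4 selections fall short), so 5 is minimum.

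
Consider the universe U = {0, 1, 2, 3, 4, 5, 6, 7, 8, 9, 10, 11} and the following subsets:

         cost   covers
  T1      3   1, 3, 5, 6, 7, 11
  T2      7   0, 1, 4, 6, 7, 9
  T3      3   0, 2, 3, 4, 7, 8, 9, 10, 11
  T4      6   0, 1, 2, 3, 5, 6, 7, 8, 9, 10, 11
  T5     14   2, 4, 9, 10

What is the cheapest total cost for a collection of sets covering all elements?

6

T1, T3 cover every element at cost 3 + 3 = 6.
Any cover uses at least 2 sets; among all covering selections none totals below 6.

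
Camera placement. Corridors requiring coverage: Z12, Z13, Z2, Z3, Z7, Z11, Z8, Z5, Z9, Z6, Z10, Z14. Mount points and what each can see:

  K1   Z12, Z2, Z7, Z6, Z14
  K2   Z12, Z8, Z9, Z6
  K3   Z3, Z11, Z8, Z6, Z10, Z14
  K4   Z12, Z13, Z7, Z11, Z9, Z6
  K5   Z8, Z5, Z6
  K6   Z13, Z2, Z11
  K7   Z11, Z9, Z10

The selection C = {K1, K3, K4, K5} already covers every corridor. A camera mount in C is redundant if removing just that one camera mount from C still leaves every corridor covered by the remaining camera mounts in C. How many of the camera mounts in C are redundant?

Drop K1: Z2 uncovered — not redundant.
Drop K3: Z3, Z10 uncovered — not redundant.
Drop K4: Z13, Z9 uncovered — not redundant.
Drop K5: Z5 uncovered — not redundant.
None of the camera mounts in C is redundant.

0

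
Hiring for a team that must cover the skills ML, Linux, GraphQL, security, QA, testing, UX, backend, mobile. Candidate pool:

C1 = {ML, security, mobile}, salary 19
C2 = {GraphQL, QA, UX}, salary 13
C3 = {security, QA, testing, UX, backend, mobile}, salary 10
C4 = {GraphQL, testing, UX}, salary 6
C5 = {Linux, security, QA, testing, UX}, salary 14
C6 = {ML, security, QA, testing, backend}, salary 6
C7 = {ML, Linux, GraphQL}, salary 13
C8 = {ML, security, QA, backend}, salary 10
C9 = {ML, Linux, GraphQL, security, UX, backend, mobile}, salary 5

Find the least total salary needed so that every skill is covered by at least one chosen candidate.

11

C6, C9 cover every skill at salary 6 + 5 = 11.
Any cover uses at least 2 candidates; among all covering selections none totals below 11.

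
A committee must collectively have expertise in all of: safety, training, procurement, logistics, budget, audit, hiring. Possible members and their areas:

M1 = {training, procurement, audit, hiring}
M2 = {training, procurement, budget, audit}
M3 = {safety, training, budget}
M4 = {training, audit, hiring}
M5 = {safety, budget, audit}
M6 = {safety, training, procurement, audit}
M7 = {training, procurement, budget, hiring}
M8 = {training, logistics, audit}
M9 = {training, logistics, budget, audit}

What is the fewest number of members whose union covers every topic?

3

M1, M3, M8 together cover {safety, training, procurement, logistics, budget, audit, hiring} — every topic.
No 2 of the 9 members cover everything (all 36 pairs fall short), so 3 is minimum.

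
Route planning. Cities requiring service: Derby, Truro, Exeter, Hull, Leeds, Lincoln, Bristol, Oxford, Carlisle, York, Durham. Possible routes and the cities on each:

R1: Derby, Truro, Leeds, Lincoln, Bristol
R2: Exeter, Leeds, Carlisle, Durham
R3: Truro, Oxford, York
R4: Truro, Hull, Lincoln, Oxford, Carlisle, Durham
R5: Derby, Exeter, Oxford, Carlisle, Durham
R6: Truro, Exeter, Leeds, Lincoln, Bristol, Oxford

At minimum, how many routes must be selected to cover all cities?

4

R1, R2, R3, R4 together cover {Derby, Truro, Exeter, Hull, Leeds, Lincoln, Bristol, Oxford, Carlisle, York, Durham} — every city.
No 3 of the 6 routes cover everything (all 20 triples fall short), so 4 is minimum.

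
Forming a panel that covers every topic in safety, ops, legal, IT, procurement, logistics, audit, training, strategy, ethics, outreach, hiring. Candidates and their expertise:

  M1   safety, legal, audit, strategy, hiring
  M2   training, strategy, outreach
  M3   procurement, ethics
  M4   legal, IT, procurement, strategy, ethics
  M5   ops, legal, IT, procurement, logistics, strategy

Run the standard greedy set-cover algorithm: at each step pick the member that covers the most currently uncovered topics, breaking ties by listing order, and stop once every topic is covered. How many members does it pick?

4

Pick 1: M5 covers 6 new topics (ops, legal, IT, procurement, logistics, strategy).
Pick 2: M1 covers 3 new topics (safety, audit, hiring).
Pick 3: M2 covers 2 new topics (training, outreach).
Pick 4: M3 covers 1 new topics (ethics).
Greedy uses 4 members.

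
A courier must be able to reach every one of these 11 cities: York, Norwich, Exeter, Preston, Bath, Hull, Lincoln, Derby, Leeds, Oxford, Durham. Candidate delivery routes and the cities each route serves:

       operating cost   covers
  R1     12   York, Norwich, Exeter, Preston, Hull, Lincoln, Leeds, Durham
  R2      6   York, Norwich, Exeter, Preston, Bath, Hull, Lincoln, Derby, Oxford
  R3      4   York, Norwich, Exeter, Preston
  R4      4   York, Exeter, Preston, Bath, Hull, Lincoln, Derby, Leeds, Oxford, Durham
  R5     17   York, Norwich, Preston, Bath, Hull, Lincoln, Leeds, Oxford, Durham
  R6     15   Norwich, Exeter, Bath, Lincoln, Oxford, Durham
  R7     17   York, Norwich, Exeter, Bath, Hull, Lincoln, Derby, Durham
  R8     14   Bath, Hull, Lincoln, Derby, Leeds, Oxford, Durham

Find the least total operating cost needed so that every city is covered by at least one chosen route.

8

R3, R4 cover every city at operating cost 4 + 4 = 8.
Any cover uses at least 2 routes; among all covering selections none totals below 8.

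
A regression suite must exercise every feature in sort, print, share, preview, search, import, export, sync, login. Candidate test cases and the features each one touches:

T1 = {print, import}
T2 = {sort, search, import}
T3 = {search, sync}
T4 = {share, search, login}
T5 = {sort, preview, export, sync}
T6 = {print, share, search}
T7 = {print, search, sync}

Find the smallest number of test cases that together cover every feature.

3

T1, T4, T5 together cover {sort, print, share, preview, search, import, export, sync, login} — every feature.
No 2 of the 7 test cases cover everything (all 21 pairs fall short), so 3 is minimum.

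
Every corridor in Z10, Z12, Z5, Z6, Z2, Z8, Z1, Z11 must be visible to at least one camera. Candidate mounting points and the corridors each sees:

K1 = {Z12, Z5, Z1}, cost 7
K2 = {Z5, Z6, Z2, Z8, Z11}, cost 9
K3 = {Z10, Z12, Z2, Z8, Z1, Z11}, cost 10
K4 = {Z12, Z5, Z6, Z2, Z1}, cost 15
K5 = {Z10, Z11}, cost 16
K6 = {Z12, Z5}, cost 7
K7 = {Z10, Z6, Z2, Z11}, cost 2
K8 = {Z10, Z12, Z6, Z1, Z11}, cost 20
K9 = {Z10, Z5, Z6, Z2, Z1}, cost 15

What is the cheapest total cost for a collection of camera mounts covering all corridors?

18

K1, K2, K7 cover every corridor at cost 7 + 9 + 2 = 18.
Any cover uses at least 2 camera mounts; among all covering selections none totals below 18.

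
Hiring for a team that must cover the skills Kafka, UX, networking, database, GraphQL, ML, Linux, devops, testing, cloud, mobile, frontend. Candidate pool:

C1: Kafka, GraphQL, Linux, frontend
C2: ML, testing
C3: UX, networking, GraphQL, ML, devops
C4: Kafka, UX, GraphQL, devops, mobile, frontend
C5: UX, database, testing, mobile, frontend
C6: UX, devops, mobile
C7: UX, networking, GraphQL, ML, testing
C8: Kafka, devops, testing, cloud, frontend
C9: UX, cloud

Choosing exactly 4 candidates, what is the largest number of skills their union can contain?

12

Choosing C1, C3, C5, C8 covers {Kafka, UX, networking, database, GraphQL, ML, Linux, devops, testing, cloud, mobile, frontend} — 12 skills.
That is all 12 skills.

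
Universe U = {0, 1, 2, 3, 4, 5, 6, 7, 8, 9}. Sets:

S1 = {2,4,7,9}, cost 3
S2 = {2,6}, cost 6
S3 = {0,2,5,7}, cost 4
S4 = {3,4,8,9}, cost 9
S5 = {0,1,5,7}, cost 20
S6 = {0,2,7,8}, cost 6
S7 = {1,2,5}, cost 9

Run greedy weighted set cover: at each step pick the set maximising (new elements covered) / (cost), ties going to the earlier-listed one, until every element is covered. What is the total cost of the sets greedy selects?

31

Pick 1: S1 adds 4 new (2, 4, 7, 9) at cost 3 (ratio 4/3).
Pick 2: S3 adds 2 new (0, 5) at cost 4 (ratio 2/4).
Pick 3: S4 adds 2 new (3, 8) at cost 9 (ratio 2/9).
Pick 4: S2 adds 1 new (6) at cost 6 (ratio 1/6).
Pick 5: S7 adds 1 new (1) at cost 9 (ratio 1/9).
Greedy total cost: 3 + 4 + 9 + 6 + 9 = 31. (The true optimum is 28, so greedy overshoots here.)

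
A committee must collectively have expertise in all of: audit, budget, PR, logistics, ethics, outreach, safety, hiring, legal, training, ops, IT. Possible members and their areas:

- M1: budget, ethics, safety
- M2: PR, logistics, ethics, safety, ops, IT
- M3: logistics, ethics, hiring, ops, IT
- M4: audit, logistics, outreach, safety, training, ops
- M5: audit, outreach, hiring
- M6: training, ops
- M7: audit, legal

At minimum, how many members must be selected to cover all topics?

5

M1, M2, M3, M4, M7 together cover {audit, budget, PR, logistics, ethics, outreach, safety, hiring, legal, training, ops, IT} — every topic.
No 4 of the 7 members cover everything (all 35 size-4 selections fall short), so 5 is minimum.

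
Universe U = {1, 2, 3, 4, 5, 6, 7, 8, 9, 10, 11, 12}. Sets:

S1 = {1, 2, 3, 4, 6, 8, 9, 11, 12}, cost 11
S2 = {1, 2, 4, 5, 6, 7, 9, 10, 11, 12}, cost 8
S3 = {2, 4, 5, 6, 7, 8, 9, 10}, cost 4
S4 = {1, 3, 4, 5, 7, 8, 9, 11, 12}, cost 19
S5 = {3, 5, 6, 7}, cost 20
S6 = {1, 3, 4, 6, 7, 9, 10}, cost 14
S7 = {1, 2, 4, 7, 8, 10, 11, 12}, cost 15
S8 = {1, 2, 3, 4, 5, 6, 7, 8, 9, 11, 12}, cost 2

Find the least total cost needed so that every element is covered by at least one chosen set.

S3, S8 cover every element at cost 4 + 2 = 6.
Any cover uses at least 2 sets; among all covering selections none totals below 6.

6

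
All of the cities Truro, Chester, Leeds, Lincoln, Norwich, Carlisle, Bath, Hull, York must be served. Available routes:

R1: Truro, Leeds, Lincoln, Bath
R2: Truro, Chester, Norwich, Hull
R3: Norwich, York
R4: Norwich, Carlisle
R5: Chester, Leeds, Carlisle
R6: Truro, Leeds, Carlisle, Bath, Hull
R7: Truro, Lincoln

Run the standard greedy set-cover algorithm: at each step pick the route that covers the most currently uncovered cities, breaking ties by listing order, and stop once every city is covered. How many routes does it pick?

4

Pick 1: R6 covers 5 new cities (Truro, Leeds, Carlisle, Bath, Hull).
Pick 2: R2 covers 2 new cities (Chester, Norwich).
Pick 3: R1 covers 1 new cities (Lincoln).
Pick 4: R3 covers 1 new cities (York).
Greedy uses 4 routes.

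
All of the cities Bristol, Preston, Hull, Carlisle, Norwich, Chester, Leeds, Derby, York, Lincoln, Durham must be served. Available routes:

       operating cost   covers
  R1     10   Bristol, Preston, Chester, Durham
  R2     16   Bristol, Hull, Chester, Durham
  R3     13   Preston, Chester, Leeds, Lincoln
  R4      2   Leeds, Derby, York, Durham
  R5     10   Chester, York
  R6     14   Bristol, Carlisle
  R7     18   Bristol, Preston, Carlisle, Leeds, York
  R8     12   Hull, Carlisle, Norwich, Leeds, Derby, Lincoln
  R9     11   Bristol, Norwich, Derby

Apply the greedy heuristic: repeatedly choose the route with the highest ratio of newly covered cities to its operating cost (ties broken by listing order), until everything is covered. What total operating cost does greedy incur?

Pick 1: R4 adds 4 new (Leeds, Derby, York, Durham) at operating cost 2 (ratio 4/2).
Pick 2: R8 adds 4 new (Hull, Carlisle, Norwich, Lincoln) at operating cost 12 (ratio 4/12).
Pick 3: R1 adds 3 new (Bristol, Preston, Chester) at operating cost 10 (ratio 3/10).
Greedy total operating cost: 2 + 12 + 10 = 24.

24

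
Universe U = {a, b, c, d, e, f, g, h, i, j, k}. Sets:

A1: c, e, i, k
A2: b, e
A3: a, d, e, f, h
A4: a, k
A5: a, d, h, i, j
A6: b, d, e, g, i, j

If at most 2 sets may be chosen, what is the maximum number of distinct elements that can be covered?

Choosing A3, A6 covers {a, b, d, e, f, g, h, i, j} — 9 elements.
No choice of 2 sets does better; here c, k are left uncovered.

9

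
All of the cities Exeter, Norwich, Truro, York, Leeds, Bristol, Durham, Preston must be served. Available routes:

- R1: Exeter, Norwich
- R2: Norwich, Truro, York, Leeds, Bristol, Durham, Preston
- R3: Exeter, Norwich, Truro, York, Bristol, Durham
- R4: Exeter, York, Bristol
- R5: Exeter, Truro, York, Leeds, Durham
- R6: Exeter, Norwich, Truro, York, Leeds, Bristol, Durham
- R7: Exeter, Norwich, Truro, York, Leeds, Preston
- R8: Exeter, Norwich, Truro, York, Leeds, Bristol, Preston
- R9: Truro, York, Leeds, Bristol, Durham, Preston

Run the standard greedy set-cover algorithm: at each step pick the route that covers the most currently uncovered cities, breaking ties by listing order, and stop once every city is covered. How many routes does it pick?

2

Pick 1: R2 covers 7 new cities (Norwich, Truro, York, Leeds, Bristol, Durham, Preston).
Pick 2: R1 covers 1 new cities (Exeter).
Greedy uses 2 routes.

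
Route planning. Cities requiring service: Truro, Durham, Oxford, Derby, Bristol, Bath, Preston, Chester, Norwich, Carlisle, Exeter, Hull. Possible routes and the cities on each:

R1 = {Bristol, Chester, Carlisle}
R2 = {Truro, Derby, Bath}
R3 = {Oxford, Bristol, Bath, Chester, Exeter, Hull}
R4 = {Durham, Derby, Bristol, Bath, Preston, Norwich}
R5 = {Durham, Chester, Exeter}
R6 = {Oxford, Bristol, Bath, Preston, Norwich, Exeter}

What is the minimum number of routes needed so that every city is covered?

4

R1, R2, R3, R4 together cover {Truro, Durham, Oxford, Derby, Bristol, Bath, Preston, Chester, Norwich, Carlisle, Exeter, Hull} — every city.
No 3 of the 6 routes cover everything (all 20 triples fall short), so 4 is minimum.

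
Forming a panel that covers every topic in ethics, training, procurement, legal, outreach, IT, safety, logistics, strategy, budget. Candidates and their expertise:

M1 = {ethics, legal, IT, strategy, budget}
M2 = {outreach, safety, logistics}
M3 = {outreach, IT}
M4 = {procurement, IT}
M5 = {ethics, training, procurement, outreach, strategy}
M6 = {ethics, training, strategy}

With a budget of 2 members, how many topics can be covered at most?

Choosing M1, M2 covers {ethics, legal, outreach, IT, safety, logistics, strategy, budget} — 8 topics.
No choice of 2 members does better; here training, procurement are left uncovered.

8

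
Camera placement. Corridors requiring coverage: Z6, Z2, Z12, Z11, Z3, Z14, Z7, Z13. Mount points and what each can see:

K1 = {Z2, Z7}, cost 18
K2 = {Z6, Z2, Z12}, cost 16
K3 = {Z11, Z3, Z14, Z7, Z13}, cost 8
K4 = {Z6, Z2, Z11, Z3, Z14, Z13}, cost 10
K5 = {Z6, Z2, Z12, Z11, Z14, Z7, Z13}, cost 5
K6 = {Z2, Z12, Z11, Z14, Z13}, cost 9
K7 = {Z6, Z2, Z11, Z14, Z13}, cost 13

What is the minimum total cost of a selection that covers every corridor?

13

K3, K5 cover every corridor at cost 8 + 5 = 13.
Any cover uses at least 2 camera mounts; among all covering selections none totals below 13.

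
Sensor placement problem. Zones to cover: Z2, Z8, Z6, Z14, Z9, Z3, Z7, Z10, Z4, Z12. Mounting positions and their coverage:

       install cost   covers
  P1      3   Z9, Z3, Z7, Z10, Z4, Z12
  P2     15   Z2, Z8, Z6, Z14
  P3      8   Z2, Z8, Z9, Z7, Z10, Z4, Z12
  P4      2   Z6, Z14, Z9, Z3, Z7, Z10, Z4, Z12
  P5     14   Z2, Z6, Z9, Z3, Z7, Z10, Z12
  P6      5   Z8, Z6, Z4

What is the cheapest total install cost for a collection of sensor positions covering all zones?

P3, P4 cover every zone at install cost 8 + 2 = 10.
Any cover uses at least 2 sensor positions; among all covering selections none totals below 10.

10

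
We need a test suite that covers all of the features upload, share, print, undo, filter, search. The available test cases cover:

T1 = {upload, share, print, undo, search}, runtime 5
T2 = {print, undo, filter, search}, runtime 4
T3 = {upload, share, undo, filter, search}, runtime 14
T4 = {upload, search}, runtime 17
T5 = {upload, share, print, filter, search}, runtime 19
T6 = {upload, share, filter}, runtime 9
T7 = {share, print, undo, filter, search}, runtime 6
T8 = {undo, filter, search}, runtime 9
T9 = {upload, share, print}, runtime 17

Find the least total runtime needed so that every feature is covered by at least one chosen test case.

9

T1, T2 cover every feature at runtime 5 + 4 = 9.
Any cover uses at least 2 test cases; among all covering selections none totals below 9.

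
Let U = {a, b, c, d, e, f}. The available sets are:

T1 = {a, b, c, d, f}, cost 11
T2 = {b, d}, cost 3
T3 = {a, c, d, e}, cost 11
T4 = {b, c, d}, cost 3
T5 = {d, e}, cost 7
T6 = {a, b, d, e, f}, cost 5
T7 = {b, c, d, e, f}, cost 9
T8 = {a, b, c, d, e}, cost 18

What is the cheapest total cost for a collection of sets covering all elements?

8

T4, T6 cover every element at cost 3 + 5 = 8.
Any cover uses at least 2 sets; among all covering selections none totals below 8.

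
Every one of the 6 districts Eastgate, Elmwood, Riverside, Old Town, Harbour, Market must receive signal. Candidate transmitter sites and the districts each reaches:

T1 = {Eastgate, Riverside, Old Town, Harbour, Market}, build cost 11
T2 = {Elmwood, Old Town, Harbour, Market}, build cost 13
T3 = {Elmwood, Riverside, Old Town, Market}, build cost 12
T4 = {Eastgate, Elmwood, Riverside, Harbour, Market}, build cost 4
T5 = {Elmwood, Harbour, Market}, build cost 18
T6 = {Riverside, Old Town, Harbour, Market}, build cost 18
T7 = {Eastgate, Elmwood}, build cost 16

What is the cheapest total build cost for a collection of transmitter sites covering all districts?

T1, T4 cover every district at build cost 11 + 4 = 15.
Any cover uses at least 2 transmitter sites; among all covering selections none totals below 15.

15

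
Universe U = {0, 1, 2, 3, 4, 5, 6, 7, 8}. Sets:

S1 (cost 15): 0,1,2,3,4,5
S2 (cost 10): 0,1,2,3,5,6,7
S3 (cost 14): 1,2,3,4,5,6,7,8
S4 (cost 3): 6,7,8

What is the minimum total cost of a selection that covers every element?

18

S1, S4 cover every element at cost 15 + 3 = 18.
Any cover uses at least 2 sets; among all covering selections none totals below 18.
Greedy by coverage-per-cost would pick S4, S2, S3 for 27 — worse than the optimum 18.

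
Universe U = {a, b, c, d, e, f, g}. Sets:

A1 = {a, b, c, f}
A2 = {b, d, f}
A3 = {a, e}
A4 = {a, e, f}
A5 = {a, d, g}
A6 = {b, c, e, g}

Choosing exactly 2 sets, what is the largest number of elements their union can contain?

6

Choosing A1, A5 covers {a, b, c, d, f, g} — 6 elements.
No choice of 2 sets does better; here e is left uncovered.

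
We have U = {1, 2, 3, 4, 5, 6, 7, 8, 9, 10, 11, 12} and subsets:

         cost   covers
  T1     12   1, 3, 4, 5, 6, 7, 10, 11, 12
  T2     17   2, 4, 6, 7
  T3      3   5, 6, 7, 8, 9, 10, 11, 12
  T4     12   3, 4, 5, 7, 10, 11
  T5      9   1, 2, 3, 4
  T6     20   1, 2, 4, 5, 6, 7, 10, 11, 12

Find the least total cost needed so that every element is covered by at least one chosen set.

T3, T5 cover every element at cost 3 + 9 = 12.
Any cover uses at least 2 sets; among all covering selections none totals below 12.

12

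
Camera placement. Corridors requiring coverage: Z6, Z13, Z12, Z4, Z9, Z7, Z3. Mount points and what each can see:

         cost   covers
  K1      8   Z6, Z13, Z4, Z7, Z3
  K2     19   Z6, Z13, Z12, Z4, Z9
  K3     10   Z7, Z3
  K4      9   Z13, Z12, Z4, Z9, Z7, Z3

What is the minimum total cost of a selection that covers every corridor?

K1, K4 cover every corridor at cost 8 + 9 = 17.
Any cover uses at least 2 camera mounts; among all covering selections none totals below 17.

17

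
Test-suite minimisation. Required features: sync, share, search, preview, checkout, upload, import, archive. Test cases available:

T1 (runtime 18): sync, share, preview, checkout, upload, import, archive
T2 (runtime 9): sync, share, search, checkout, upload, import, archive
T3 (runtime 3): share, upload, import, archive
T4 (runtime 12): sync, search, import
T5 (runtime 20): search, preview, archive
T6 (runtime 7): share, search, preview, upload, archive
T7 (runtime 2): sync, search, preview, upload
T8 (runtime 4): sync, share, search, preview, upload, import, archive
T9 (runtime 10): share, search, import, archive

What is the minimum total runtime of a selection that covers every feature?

T2, T7 cover every feature at runtime 9 + 2 = 11.
Any cover uses at least 2 test cases; among all covering selections none totals below 11.
Greedy by coverage-per-runtime would pick T7, T3, T2 for 14 — worse than the optimum 11.

11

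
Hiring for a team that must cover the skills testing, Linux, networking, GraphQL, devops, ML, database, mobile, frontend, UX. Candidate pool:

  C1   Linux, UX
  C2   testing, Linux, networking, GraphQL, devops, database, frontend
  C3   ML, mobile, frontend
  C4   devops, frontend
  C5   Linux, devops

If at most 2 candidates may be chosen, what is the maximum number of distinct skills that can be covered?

9

Choosing C2, C3 covers {testing, Linux, networking, GraphQL, devops, ML, database, mobile, frontend} — 9 skills.
No choice of 2 candidates does better; here UX is left uncovered.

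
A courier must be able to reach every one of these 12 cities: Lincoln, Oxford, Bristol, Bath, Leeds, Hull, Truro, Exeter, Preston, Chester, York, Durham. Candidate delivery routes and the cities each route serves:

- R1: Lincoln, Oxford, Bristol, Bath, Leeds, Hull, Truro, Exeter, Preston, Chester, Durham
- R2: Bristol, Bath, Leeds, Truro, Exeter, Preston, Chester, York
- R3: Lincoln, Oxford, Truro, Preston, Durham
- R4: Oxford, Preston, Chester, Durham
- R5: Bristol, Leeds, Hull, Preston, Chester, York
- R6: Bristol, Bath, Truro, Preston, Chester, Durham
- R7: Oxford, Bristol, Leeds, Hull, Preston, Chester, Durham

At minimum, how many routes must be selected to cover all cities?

R1, R2 together cover {Lincoln, Oxford, Bristol, Bath, Leeds, Hull, Truro, Exeter, Preston, Chester, York, Durham} — every city.
No single route contains all 12 cities, so 2 is optimal.

2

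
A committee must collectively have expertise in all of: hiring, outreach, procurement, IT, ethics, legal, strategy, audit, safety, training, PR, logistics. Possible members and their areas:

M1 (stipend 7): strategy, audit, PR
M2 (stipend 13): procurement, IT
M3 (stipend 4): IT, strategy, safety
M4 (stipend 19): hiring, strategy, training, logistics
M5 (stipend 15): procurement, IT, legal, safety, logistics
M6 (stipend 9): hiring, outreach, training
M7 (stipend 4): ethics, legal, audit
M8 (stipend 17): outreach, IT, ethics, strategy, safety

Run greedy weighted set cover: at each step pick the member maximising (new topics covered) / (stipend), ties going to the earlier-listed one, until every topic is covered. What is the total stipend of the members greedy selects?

39

Pick 1: M3 adds 3 new (IT, strategy, safety) at stipend 4 (ratio 3/4).
Pick 2: M7 adds 3 new (ethics, legal, audit) at stipend 4 (ratio 3/4).
Pick 3: M6 adds 3 new (hiring, outreach, training) at stipend 9 (ratio 3/9).
Pick 4: M1 adds 1 new (PR) at stipend 7 (ratio 1/7).
Pick 5: M5 adds 2 new (procurement, logistics) at stipend 15 (ratio 2/15).
Greedy total stipend: 4 + 4 + 9 + 7 + 15 = 39. (The true optimum is 35, so greedy overshoots here.)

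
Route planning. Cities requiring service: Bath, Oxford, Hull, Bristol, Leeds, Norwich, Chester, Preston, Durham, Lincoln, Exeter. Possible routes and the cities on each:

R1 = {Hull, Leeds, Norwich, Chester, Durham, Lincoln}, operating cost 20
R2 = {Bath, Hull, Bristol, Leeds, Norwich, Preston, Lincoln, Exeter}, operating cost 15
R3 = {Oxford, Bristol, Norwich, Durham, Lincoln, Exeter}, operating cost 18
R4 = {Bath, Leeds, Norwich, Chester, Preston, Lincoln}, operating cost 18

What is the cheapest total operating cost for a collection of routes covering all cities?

51

R2, R3, R4 cover every city at operating cost 15 + 18 + 18 = 51.
Any cover uses at least 3 routes; among all covering selections none totals below 51.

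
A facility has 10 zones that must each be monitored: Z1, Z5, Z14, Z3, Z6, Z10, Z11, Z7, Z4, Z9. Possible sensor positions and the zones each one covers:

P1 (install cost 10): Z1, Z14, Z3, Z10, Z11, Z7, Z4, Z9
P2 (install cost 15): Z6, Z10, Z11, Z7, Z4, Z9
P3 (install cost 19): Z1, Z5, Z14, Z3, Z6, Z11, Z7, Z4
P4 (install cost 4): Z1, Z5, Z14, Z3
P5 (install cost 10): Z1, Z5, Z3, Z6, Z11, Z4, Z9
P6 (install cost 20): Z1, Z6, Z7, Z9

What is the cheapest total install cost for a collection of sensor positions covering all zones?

P2, P4 cover every zone at install cost 15 + 4 = 19.
Any cover uses at least 2 sensor positions; among all covering selections none totals below 19.
Greedy by coverage-per-install cost would pick P4, P1, P5 for 24 — worse than the optimum 19.

19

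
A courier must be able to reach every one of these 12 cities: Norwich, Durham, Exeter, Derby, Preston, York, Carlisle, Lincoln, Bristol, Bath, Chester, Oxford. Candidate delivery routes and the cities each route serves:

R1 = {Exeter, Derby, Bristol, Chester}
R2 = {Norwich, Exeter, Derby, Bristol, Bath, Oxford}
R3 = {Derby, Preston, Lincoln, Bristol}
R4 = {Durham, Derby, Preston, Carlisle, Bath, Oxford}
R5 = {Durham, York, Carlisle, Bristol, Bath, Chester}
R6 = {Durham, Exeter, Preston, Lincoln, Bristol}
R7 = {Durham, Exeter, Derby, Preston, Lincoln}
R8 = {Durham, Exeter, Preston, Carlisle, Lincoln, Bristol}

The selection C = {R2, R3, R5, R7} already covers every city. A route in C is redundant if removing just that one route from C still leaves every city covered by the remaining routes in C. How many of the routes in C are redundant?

Drop R2: Norwich, Oxford uncovered — not redundant.
Drop R3: the rest still cover every city — redundant.
Drop R5: York, Carlisle, Chester uncovered — not redundant.
Drop R7: the rest still cover every city — redundant.
2 redundant: R3, R7.

2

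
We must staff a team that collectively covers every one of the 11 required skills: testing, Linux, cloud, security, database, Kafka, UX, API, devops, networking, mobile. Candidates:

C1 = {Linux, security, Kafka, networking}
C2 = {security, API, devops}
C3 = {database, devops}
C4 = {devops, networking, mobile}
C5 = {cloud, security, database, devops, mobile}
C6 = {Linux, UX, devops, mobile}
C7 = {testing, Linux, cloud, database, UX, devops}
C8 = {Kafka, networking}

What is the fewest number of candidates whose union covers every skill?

4

C1, C2, C4, C7 together cover {testing, Linux, cloud, security, database, Kafka, UX, API, devops, networking, mobile} — every skill.
No 3 of the 8 candidates cover everything (all 56 triples fall short), so 4 is minimum.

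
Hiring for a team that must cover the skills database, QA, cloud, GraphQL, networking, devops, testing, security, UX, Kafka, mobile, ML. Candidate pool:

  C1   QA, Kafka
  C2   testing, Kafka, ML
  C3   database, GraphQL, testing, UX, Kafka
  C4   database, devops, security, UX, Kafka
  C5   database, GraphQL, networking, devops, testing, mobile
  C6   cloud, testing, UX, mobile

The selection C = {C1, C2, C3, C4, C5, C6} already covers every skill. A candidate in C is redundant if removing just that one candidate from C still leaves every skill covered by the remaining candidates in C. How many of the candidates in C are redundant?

Drop C1: QA uncovered — not redundant.
Drop C2: ML uncovered — not redundant.
Drop C3: the rest still cover every skill — redundant.
Drop C4: security uncovered — not redundant.
Drop C5: networking uncovered — not redundant.
Drop C6: cloud uncovered — not redundant.
1 redundant: C3.

1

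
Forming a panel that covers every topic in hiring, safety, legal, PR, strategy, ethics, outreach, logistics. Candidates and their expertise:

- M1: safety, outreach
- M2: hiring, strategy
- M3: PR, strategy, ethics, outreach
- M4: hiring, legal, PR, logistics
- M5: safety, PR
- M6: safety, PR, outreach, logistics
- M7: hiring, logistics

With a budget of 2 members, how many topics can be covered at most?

7

Choosing M3, M4 covers {hiring, legal, PR, strategy, ethics, outreach, logistics} — 7 topics.
No choice of 2 members does better; here safety is left uncovered.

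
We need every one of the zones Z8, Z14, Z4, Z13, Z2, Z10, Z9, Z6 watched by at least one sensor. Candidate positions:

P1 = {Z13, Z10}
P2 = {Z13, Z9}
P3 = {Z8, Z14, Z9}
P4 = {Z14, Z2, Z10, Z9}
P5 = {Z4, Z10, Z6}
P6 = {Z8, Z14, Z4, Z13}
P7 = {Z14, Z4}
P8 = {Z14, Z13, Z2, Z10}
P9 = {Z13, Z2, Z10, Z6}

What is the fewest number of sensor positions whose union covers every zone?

3

P2, P6, P9 together cover {Z8, Z14, Z4, Z13, Z2, Z10, Z9, Z6} — every zone.
No 2 of the 9 sensor positions cover everything (all 36 pairs fall short), so 3 is minimum.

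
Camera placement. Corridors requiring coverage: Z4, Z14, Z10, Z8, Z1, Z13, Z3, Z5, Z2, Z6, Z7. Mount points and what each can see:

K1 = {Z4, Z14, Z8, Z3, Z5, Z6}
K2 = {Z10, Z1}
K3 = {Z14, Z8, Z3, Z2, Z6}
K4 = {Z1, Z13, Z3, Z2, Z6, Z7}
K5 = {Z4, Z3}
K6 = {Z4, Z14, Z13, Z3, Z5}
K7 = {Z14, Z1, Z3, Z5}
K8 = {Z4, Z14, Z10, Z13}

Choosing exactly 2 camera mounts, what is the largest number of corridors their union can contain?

10

Choosing K1, K4 covers {Z4, Z14, Z8, Z1, Z13, Z3, Z5, Z2, Z6, Z7} — 10 corridors.
No choice of 2 camera mounts does better; here Z10 is left uncovered.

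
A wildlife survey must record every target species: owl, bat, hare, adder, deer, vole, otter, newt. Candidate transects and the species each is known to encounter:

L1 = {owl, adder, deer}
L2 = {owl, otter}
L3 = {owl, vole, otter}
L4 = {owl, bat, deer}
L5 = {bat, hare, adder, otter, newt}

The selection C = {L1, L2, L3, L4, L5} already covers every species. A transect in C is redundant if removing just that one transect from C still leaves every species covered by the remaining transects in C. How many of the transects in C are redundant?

3

Drop L1: the rest still cover every species — redundant.
Drop L2: the rest still cover every species — redundant.
Drop L3: vole uncovered — not redundant.
Drop L4: the rest still cover every species — redundant.
Drop L5: hare, newt uncovered — not redundant.
3 redundant: L1, L2, L4.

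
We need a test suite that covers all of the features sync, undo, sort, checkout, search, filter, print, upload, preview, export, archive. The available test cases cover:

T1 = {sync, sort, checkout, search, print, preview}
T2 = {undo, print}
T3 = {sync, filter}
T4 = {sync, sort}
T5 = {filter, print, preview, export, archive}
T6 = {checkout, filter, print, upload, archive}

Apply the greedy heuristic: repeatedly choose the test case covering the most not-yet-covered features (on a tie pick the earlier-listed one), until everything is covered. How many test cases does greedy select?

Pick 1: T1 covers 6 new features (sync, sort, checkout, search, print, preview).
Pick 2: T5 covers 3 new features (filter, export, archive).
Pick 3: T2 covers 1 new features (undo).
Pick 4: T6 covers 1 new features (upload).
Greedy uses 4 test cases.

4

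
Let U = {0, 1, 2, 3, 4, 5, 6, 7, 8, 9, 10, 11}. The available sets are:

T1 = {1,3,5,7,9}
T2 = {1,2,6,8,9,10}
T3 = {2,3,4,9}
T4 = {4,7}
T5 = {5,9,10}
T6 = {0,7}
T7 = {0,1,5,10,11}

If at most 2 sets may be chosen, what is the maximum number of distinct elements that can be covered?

9

Choosing T1, T2 covers {1, 2, 3, 5, 6, 7, 8, 9, 10} — 9 elements.
No choice of 2 sets does better; here 0, 4, 11 are left uncovered.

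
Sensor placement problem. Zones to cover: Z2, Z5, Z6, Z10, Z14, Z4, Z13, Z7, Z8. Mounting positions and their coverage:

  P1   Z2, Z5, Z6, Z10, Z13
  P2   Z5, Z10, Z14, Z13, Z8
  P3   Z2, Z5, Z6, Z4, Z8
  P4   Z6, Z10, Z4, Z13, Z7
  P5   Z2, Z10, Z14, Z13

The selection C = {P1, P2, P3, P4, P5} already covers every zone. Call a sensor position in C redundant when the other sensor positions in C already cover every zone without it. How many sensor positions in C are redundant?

4

Drop P1: the rest still cover every zone — redundant.
Drop P2: the rest still cover every zone — redundant.
Drop P3: the rest still cover every zone — redundant.
Drop P4: Z7 uncovered — not redundant.
Drop P5: the rest still cover every zone — redundant.
4 redundant: P1, P2, P3, P5.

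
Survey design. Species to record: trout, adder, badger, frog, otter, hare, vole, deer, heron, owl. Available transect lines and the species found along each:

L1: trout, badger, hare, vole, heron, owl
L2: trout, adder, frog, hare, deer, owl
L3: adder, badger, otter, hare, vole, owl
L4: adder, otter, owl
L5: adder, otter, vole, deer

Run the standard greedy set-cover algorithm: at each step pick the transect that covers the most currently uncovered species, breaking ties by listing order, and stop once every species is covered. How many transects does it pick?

Pick 1: L1 covers 6 new species (trout, badger, hare, vole, heron, owl).
Pick 2: L2 covers 3 new species (adder, frog, deer).
Pick 3: L3 covers 1 new species (otter).
Greedy uses 3 transects.

3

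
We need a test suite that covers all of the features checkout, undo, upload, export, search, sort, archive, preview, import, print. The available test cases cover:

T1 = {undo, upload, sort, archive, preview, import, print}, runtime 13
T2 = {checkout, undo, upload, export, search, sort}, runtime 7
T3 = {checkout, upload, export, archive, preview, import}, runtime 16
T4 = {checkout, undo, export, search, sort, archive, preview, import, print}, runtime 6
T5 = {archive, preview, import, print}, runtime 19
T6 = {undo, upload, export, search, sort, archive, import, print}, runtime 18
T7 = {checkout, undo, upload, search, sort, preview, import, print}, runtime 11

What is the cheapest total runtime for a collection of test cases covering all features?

T2, T4 cover every feature at runtime 7 + 6 = 13.
Any cover uses at least 2 test cases; among all covering selections none totals below 13.

13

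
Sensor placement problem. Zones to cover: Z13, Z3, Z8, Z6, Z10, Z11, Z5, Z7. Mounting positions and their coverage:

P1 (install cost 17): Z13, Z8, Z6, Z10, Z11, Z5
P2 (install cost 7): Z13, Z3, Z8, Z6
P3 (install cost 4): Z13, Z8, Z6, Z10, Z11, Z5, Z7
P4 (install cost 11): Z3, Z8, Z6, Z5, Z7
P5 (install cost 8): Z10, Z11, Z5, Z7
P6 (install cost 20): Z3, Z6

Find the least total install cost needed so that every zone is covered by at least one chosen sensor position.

P2, P3 cover every zone at install cost 7 + 4 = 11.
Any cover uses at least 2 sensor positions; among all covering selections none totals below 11.

11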